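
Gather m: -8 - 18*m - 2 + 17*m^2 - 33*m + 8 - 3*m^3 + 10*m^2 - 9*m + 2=-3*m^3 + 27*m^2 - 60*m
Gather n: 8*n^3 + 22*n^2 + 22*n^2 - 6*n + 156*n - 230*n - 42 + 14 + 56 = 8*n^3 + 44*n^2 - 80*n + 28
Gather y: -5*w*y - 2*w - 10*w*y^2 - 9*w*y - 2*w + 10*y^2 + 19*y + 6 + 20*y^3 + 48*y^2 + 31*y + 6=-4*w + 20*y^3 + y^2*(58 - 10*w) + y*(50 - 14*w) + 12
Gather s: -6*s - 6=-6*s - 6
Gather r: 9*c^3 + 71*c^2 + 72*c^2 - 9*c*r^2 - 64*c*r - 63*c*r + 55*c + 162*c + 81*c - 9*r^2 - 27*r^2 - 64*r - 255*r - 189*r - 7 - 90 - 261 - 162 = 9*c^3 + 143*c^2 + 298*c + r^2*(-9*c - 36) + r*(-127*c - 508) - 520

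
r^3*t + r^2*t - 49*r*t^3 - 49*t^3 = (r - 7*t)*(r + 7*t)*(r*t + t)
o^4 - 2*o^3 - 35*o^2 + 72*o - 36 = (o - 6)*(o - 1)^2*(o + 6)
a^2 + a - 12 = (a - 3)*(a + 4)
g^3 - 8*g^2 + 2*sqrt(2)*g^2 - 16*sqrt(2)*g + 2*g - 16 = (g - 8)*(g + sqrt(2))^2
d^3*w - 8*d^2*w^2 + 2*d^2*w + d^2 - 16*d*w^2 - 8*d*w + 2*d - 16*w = (d + 2)*(d - 8*w)*(d*w + 1)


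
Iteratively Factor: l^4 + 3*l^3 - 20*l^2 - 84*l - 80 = (l + 2)*(l^3 + l^2 - 22*l - 40) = (l + 2)*(l + 4)*(l^2 - 3*l - 10) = (l + 2)^2*(l + 4)*(l - 5)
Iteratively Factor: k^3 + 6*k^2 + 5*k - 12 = (k + 3)*(k^2 + 3*k - 4) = (k + 3)*(k + 4)*(k - 1)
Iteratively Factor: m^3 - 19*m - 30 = (m - 5)*(m^2 + 5*m + 6) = (m - 5)*(m + 3)*(m + 2)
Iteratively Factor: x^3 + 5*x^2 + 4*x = (x)*(x^2 + 5*x + 4) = x*(x + 1)*(x + 4)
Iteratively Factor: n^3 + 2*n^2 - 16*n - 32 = (n + 2)*(n^2 - 16) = (n + 2)*(n + 4)*(n - 4)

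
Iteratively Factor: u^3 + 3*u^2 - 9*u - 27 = (u - 3)*(u^2 + 6*u + 9) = (u - 3)*(u + 3)*(u + 3)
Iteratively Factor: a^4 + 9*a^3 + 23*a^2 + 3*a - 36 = (a - 1)*(a^3 + 10*a^2 + 33*a + 36) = (a - 1)*(a + 3)*(a^2 + 7*a + 12) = (a - 1)*(a + 3)*(a + 4)*(a + 3)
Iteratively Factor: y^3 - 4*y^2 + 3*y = (y - 1)*(y^2 - 3*y) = (y - 3)*(y - 1)*(y)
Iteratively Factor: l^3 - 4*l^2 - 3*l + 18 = (l - 3)*(l^2 - l - 6) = (l - 3)*(l + 2)*(l - 3)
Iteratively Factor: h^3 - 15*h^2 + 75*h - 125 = (h - 5)*(h^2 - 10*h + 25) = (h - 5)^2*(h - 5)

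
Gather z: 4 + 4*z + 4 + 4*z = 8*z + 8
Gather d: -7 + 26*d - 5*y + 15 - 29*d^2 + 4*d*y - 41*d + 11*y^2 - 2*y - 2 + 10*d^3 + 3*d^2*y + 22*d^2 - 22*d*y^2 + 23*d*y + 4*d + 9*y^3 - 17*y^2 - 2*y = 10*d^3 + d^2*(3*y - 7) + d*(-22*y^2 + 27*y - 11) + 9*y^3 - 6*y^2 - 9*y + 6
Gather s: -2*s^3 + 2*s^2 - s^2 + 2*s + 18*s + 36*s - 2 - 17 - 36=-2*s^3 + s^2 + 56*s - 55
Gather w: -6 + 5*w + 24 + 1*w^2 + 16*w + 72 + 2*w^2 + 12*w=3*w^2 + 33*w + 90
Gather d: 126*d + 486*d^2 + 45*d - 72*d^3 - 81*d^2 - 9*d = -72*d^3 + 405*d^2 + 162*d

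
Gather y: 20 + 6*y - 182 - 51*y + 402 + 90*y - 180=45*y + 60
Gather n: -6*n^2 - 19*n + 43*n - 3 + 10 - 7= -6*n^2 + 24*n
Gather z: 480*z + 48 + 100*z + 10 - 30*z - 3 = 550*z + 55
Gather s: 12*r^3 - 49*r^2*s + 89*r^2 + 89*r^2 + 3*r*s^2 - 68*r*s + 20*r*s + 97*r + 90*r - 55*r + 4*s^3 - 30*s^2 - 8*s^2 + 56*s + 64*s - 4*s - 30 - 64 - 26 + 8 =12*r^3 + 178*r^2 + 132*r + 4*s^3 + s^2*(3*r - 38) + s*(-49*r^2 - 48*r + 116) - 112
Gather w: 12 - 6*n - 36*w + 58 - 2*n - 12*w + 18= -8*n - 48*w + 88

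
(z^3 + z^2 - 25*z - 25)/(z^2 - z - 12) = (-z^3 - z^2 + 25*z + 25)/(-z^2 + z + 12)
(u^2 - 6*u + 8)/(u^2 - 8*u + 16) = (u - 2)/(u - 4)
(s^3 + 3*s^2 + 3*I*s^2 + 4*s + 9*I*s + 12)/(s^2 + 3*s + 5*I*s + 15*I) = (s^2 + 3*I*s + 4)/(s + 5*I)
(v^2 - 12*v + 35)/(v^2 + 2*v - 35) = (v - 7)/(v + 7)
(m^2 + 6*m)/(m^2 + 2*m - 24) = m/(m - 4)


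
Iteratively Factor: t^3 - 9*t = (t + 3)*(t^2 - 3*t) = t*(t + 3)*(t - 3)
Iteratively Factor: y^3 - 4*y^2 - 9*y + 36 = (y - 4)*(y^2 - 9) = (y - 4)*(y + 3)*(y - 3)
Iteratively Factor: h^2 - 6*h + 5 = (h - 5)*(h - 1)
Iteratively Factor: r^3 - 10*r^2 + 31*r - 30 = (r - 3)*(r^2 - 7*r + 10) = (r - 5)*(r - 3)*(r - 2)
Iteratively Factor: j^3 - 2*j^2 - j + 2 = (j - 2)*(j^2 - 1) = (j - 2)*(j - 1)*(j + 1)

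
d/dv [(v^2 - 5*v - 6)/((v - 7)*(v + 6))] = 4*(v^2 - 18*v + 51)/(v^4 - 2*v^3 - 83*v^2 + 84*v + 1764)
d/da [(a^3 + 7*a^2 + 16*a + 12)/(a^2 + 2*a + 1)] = (a^3 + 3*a^2 - 2*a - 8)/(a^3 + 3*a^2 + 3*a + 1)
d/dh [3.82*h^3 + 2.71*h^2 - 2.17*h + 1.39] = 11.46*h^2 + 5.42*h - 2.17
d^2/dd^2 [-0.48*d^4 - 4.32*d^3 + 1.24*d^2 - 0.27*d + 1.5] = -5.76*d^2 - 25.92*d + 2.48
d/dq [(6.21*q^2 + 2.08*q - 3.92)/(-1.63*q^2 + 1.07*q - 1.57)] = (10.0351*q^2 - 32.2786*q + 0.9288)/(2.6569*q^4 - 3.4882*q^3 + 6.2631*q^2 - 3.3598*q + 2.4649)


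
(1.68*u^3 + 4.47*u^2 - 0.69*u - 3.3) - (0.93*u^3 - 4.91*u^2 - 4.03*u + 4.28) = 0.75*u^3 + 9.38*u^2 + 3.34*u - 7.58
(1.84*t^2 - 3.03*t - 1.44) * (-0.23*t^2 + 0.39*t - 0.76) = -0.4232*t^4 + 1.4145*t^3 - 2.2489*t^2 + 1.7412*t + 1.0944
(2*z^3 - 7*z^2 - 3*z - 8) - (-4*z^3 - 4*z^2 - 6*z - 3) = 6*z^3 - 3*z^2 + 3*z - 5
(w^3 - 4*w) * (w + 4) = w^4 + 4*w^3 - 4*w^2 - 16*w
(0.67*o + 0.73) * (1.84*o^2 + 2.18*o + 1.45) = 1.2328*o^3 + 2.8038*o^2 + 2.5629*o + 1.0585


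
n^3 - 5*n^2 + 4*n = n*(n - 4)*(n - 1)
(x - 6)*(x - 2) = x^2 - 8*x + 12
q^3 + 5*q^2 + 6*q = q*(q + 2)*(q + 3)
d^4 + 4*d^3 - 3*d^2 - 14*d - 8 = (d - 2)*(d + 1)^2*(d + 4)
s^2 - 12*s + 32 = (s - 8)*(s - 4)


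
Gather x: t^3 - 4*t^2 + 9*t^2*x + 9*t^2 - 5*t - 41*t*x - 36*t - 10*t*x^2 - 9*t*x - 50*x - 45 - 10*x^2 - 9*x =t^3 + 5*t^2 - 41*t + x^2*(-10*t - 10) + x*(9*t^2 - 50*t - 59) - 45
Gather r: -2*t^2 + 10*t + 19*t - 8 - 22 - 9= -2*t^2 + 29*t - 39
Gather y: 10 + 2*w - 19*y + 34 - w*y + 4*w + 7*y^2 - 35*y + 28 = 6*w + 7*y^2 + y*(-w - 54) + 72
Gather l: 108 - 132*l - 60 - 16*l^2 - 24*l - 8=-16*l^2 - 156*l + 40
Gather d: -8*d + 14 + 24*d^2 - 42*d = 24*d^2 - 50*d + 14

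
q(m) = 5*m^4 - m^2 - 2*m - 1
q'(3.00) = 532.00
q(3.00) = 389.00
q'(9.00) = 14560.00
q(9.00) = 32705.00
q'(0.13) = -2.22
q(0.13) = -1.28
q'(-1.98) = -153.29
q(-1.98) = 75.89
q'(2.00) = 154.00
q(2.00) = 71.00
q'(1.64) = 82.94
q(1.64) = 29.20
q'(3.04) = 553.81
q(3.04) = 410.71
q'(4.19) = 1460.82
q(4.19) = 1514.15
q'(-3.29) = -707.65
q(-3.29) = 580.56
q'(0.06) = -2.12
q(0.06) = -1.12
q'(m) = 20*m^3 - 2*m - 2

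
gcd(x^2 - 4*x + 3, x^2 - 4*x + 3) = x^2 - 4*x + 3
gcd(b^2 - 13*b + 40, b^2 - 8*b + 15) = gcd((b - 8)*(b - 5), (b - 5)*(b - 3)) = b - 5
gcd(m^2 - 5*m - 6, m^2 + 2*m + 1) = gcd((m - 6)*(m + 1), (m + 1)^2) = m + 1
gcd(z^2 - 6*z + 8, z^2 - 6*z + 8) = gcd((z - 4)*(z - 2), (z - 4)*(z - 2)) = z^2 - 6*z + 8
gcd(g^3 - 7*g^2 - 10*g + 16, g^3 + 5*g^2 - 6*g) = g - 1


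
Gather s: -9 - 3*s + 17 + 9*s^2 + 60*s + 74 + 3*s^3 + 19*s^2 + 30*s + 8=3*s^3 + 28*s^2 + 87*s + 90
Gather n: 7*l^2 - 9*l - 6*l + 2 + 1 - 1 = 7*l^2 - 15*l + 2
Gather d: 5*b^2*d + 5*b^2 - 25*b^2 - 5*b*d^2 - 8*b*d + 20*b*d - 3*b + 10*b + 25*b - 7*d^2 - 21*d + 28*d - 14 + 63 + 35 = -20*b^2 + 32*b + d^2*(-5*b - 7) + d*(5*b^2 + 12*b + 7) + 84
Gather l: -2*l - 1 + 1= -2*l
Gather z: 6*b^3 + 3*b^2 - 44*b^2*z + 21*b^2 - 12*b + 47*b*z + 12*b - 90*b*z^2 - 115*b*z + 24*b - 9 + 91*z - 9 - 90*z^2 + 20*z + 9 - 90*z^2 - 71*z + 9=6*b^3 + 24*b^2 + 24*b + z^2*(-90*b - 180) + z*(-44*b^2 - 68*b + 40)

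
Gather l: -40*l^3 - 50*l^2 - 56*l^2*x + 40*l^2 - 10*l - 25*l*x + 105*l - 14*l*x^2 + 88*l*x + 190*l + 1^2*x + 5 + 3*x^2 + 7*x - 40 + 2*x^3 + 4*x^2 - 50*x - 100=-40*l^3 + l^2*(-56*x - 10) + l*(-14*x^2 + 63*x + 285) + 2*x^3 + 7*x^2 - 42*x - 135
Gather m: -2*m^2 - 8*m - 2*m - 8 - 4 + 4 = -2*m^2 - 10*m - 8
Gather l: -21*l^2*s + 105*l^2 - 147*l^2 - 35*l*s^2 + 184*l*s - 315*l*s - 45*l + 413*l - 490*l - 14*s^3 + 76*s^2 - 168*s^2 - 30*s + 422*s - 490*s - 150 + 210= l^2*(-21*s - 42) + l*(-35*s^2 - 131*s - 122) - 14*s^3 - 92*s^2 - 98*s + 60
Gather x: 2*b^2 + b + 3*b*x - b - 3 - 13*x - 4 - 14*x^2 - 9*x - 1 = 2*b^2 - 14*x^2 + x*(3*b - 22) - 8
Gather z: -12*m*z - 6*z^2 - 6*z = -6*z^2 + z*(-12*m - 6)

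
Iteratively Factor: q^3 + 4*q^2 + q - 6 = (q + 3)*(q^2 + q - 2) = (q + 2)*(q + 3)*(q - 1)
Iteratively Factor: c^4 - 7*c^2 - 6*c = (c)*(c^3 - 7*c - 6) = c*(c + 1)*(c^2 - c - 6) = c*(c - 3)*(c + 1)*(c + 2)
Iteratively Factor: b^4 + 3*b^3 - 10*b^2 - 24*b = (b + 4)*(b^3 - b^2 - 6*b) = (b - 3)*(b + 4)*(b^2 + 2*b) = (b - 3)*(b + 2)*(b + 4)*(b)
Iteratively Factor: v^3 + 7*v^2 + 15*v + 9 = (v + 3)*(v^2 + 4*v + 3) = (v + 1)*(v + 3)*(v + 3)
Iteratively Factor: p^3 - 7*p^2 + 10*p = (p)*(p^2 - 7*p + 10) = p*(p - 5)*(p - 2)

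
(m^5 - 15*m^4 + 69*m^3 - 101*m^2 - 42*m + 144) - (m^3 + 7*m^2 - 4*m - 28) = m^5 - 15*m^4 + 68*m^3 - 108*m^2 - 38*m + 172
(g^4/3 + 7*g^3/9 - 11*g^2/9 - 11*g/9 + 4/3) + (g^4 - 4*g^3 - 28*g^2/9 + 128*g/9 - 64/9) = 4*g^4/3 - 29*g^3/9 - 13*g^2/3 + 13*g - 52/9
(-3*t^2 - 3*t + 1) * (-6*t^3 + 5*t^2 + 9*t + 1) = 18*t^5 + 3*t^4 - 48*t^3 - 25*t^2 + 6*t + 1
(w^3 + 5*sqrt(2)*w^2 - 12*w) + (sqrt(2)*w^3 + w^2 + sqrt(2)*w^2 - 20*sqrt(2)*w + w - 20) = w^3 + sqrt(2)*w^3 + w^2 + 6*sqrt(2)*w^2 - 20*sqrt(2)*w - 11*w - 20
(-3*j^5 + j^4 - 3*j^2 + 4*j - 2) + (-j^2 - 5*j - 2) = -3*j^5 + j^4 - 4*j^2 - j - 4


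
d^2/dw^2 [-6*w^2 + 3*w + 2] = -12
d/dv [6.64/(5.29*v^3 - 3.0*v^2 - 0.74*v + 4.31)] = (-105.3768*v^2 + 39.84*v + 4.9136)/(5.29*v^3 - 3.0*v^2 - 0.74*v + 4.31)^2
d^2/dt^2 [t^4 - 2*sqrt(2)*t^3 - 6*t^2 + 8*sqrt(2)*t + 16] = 12*t^2 - 12*sqrt(2)*t - 12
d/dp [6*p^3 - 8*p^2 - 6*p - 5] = 18*p^2 - 16*p - 6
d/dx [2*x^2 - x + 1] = 4*x - 1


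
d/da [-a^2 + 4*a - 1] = 4 - 2*a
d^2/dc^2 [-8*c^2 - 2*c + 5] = -16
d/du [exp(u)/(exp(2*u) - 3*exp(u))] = -exp(u)/(exp(u) - 3)^2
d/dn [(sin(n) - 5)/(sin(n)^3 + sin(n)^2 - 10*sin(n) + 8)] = (-2*sin(n)^3 + 14*sin(n)^2 + 10*sin(n) - 42)*cos(n)/(sin(n)^3 + sin(n)^2 - 10*sin(n) + 8)^2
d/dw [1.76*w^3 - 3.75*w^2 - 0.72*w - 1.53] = 5.28*w^2 - 7.5*w - 0.72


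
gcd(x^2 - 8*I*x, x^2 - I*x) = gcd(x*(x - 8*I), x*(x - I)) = x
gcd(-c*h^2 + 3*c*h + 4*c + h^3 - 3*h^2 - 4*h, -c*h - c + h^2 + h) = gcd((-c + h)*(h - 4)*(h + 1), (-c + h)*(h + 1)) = c*h + c - h^2 - h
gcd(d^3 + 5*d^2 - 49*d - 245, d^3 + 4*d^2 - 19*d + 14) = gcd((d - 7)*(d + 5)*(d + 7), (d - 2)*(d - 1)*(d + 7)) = d + 7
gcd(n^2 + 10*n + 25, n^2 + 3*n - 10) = n + 5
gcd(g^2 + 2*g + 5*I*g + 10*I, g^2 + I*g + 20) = g + 5*I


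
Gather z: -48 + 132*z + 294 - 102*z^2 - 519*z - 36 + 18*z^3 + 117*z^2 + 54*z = 18*z^3 + 15*z^2 - 333*z + 210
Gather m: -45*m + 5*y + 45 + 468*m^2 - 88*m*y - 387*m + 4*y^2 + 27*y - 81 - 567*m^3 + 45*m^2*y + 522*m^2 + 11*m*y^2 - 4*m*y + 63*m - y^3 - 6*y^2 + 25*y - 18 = -567*m^3 + m^2*(45*y + 990) + m*(11*y^2 - 92*y - 369) - y^3 - 2*y^2 + 57*y - 54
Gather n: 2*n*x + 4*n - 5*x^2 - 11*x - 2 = n*(2*x + 4) - 5*x^2 - 11*x - 2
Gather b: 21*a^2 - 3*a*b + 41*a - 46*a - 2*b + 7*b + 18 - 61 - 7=21*a^2 - 5*a + b*(5 - 3*a) - 50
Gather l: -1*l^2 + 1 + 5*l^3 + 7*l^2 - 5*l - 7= 5*l^3 + 6*l^2 - 5*l - 6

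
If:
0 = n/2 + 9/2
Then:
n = -9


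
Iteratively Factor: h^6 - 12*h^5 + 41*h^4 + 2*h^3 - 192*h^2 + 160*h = (h + 2)*(h^5 - 14*h^4 + 69*h^3 - 136*h^2 + 80*h) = (h - 5)*(h + 2)*(h^4 - 9*h^3 + 24*h^2 - 16*h) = (h - 5)*(h - 4)*(h + 2)*(h^3 - 5*h^2 + 4*h) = (h - 5)*(h - 4)*(h - 1)*(h + 2)*(h^2 - 4*h) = (h - 5)*(h - 4)^2*(h - 1)*(h + 2)*(h)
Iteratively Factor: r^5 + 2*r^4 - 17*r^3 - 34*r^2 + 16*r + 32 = (r + 2)*(r^4 - 17*r^2 + 16) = (r - 4)*(r + 2)*(r^3 + 4*r^2 - r - 4) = (r - 4)*(r + 1)*(r + 2)*(r^2 + 3*r - 4) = (r - 4)*(r - 1)*(r + 1)*(r + 2)*(r + 4)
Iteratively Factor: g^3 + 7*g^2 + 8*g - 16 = (g - 1)*(g^2 + 8*g + 16) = (g - 1)*(g + 4)*(g + 4)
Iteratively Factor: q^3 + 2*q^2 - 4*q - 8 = (q - 2)*(q^2 + 4*q + 4) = (q - 2)*(q + 2)*(q + 2)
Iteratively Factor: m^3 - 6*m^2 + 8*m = (m - 2)*(m^2 - 4*m) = m*(m - 2)*(m - 4)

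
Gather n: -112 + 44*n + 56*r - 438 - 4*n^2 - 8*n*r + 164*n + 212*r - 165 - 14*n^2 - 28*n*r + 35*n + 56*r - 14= -18*n^2 + n*(243 - 36*r) + 324*r - 729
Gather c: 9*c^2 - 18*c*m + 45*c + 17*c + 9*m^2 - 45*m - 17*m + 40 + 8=9*c^2 + c*(62 - 18*m) + 9*m^2 - 62*m + 48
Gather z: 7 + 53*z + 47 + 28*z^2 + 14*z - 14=28*z^2 + 67*z + 40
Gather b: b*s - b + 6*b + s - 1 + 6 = b*(s + 5) + s + 5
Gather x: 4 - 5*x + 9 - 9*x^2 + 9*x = -9*x^2 + 4*x + 13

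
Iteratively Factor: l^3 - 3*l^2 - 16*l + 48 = (l - 4)*(l^2 + l - 12) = (l - 4)*(l - 3)*(l + 4)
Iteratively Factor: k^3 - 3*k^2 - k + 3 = (k - 3)*(k^2 - 1) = (k - 3)*(k + 1)*(k - 1)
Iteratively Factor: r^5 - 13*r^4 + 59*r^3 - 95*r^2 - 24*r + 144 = (r + 1)*(r^4 - 14*r^3 + 73*r^2 - 168*r + 144) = (r - 4)*(r + 1)*(r^3 - 10*r^2 + 33*r - 36) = (r - 4)^2*(r + 1)*(r^2 - 6*r + 9) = (r - 4)^2*(r - 3)*(r + 1)*(r - 3)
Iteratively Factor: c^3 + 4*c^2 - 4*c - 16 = (c + 4)*(c^2 - 4) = (c + 2)*(c + 4)*(c - 2)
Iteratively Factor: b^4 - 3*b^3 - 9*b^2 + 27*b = (b - 3)*(b^3 - 9*b) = (b - 3)*(b + 3)*(b^2 - 3*b) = b*(b - 3)*(b + 3)*(b - 3)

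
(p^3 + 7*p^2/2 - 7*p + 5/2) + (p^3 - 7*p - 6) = 2*p^3 + 7*p^2/2 - 14*p - 7/2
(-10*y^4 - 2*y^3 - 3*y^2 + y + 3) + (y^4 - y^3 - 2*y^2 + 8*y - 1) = -9*y^4 - 3*y^3 - 5*y^2 + 9*y + 2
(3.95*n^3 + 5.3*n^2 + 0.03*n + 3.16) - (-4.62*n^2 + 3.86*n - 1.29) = 3.95*n^3 + 9.92*n^2 - 3.83*n + 4.45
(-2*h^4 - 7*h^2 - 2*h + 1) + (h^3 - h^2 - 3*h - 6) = -2*h^4 + h^3 - 8*h^2 - 5*h - 5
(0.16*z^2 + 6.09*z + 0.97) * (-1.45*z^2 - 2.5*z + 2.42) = -0.232*z^4 - 9.2305*z^3 - 16.2443*z^2 + 12.3128*z + 2.3474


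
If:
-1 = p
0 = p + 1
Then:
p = -1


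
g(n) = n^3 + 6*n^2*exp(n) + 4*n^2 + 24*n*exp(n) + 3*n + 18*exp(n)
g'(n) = 6*n^2*exp(n) + 3*n^2 + 36*n*exp(n) + 8*n + 42*exp(n) + 3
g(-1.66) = 0.46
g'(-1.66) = -2.25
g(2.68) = 1885.20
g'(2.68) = 2694.27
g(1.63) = 392.74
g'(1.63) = 619.23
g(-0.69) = 1.66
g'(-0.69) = 8.95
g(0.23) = 30.92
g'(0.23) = 68.68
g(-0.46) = 4.56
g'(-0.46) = 16.82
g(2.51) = 1476.42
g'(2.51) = 2135.79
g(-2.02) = 1.22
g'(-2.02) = -1.75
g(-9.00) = -431.96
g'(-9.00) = 174.03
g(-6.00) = -89.78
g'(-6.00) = 63.10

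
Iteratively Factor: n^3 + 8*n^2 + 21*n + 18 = (n + 3)*(n^2 + 5*n + 6) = (n + 2)*(n + 3)*(n + 3)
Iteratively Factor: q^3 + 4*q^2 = (q)*(q^2 + 4*q) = q*(q + 4)*(q)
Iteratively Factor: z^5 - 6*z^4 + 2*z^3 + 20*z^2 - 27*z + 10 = (z - 1)*(z^4 - 5*z^3 - 3*z^2 + 17*z - 10) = (z - 1)^2*(z^3 - 4*z^2 - 7*z + 10) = (z - 5)*(z - 1)^2*(z^2 + z - 2) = (z - 5)*(z - 1)^3*(z + 2)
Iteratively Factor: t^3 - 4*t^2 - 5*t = (t + 1)*(t^2 - 5*t) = t*(t + 1)*(t - 5)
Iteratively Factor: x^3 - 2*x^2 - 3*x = (x)*(x^2 - 2*x - 3) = x*(x - 3)*(x + 1)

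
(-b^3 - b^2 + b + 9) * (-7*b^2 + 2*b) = 7*b^5 + 5*b^4 - 9*b^3 - 61*b^2 + 18*b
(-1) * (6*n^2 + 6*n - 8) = -6*n^2 - 6*n + 8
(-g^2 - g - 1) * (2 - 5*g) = 5*g^3 + 3*g^2 + 3*g - 2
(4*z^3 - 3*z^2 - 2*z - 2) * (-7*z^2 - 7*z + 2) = -28*z^5 - 7*z^4 + 43*z^3 + 22*z^2 + 10*z - 4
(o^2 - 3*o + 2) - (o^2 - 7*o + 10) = 4*o - 8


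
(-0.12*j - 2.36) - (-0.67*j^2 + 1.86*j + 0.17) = 0.67*j^2 - 1.98*j - 2.53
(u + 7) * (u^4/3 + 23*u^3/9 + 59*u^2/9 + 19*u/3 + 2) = u^5/3 + 44*u^4/9 + 220*u^3/9 + 470*u^2/9 + 139*u/3 + 14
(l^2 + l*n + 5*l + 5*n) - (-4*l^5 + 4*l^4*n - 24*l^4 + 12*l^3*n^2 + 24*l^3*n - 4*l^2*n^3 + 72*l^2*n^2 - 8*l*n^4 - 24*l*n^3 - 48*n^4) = 4*l^5 - 4*l^4*n + 24*l^4 - 12*l^3*n^2 - 24*l^3*n + 4*l^2*n^3 - 72*l^2*n^2 + l^2 + 8*l*n^4 + 24*l*n^3 + l*n + 5*l + 48*n^4 + 5*n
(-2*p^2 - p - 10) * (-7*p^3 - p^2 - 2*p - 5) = 14*p^5 + 9*p^4 + 75*p^3 + 22*p^2 + 25*p + 50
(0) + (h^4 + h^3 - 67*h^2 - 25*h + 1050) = h^4 + h^3 - 67*h^2 - 25*h + 1050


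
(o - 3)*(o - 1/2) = o^2 - 7*o/2 + 3/2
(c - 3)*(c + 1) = c^2 - 2*c - 3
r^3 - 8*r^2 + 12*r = r*(r - 6)*(r - 2)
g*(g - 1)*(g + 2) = g^3 + g^2 - 2*g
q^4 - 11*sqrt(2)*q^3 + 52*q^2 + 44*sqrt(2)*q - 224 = (q - 2)*(q + 2)*(q - 7*sqrt(2))*(q - 4*sqrt(2))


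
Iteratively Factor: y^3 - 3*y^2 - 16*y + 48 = (y + 4)*(y^2 - 7*y + 12) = (y - 4)*(y + 4)*(y - 3)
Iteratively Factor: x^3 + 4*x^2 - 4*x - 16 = (x + 4)*(x^2 - 4) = (x - 2)*(x + 4)*(x + 2)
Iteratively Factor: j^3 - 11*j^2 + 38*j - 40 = (j - 5)*(j^2 - 6*j + 8) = (j - 5)*(j - 4)*(j - 2)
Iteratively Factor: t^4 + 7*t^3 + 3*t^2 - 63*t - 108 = (t + 3)*(t^3 + 4*t^2 - 9*t - 36) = (t + 3)*(t + 4)*(t^2 - 9) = (t + 3)^2*(t + 4)*(t - 3)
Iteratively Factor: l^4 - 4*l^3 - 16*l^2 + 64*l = (l + 4)*(l^3 - 8*l^2 + 16*l) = (l - 4)*(l + 4)*(l^2 - 4*l) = l*(l - 4)*(l + 4)*(l - 4)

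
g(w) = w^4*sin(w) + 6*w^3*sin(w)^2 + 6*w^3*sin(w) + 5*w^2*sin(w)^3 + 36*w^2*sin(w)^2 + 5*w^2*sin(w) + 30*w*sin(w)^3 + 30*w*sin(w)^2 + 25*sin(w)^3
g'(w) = w^4*cos(w) + 12*w^3*sin(w)*cos(w) + 4*w^3*sin(w) + 6*w^3*cos(w) + 15*w^2*sin(w)^2*cos(w) + 18*w^2*sin(w)^2 + 72*w^2*sin(w)*cos(w) + 18*w^2*sin(w) + 5*w^2*cos(w) + 10*w*sin(w)^3 + 90*w*sin(w)^2*cos(w) + 72*w*sin(w)^2 + 60*w*sin(w)*cos(w) + 10*w*sin(w) + 30*sin(w)^3 + 75*sin(w)^2*cos(w) + 30*sin(w)^2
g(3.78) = -63.74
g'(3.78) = 129.68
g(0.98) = 91.38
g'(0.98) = 268.69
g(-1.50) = 28.28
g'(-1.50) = -68.52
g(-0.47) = -2.74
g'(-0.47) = 10.72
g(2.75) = 161.81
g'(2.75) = -449.73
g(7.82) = 12774.27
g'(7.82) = 5542.62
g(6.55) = 1232.64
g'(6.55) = 6047.30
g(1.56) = 281.99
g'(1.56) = 312.84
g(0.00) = 0.00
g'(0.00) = 0.00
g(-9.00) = -1372.90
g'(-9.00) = -2948.81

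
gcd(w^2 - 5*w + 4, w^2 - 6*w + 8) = w - 4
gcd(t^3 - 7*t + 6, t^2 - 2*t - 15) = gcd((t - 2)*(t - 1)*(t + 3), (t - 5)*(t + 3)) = t + 3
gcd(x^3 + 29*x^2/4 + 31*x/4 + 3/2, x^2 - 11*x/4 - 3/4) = x + 1/4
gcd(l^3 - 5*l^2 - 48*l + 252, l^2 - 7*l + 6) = l - 6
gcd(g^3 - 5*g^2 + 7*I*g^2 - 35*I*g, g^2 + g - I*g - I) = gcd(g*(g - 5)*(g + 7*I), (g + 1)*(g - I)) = 1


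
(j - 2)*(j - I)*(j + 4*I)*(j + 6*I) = j^4 - 2*j^3 + 9*I*j^3 - 14*j^2 - 18*I*j^2 + 28*j + 24*I*j - 48*I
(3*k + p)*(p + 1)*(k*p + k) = 3*k^2*p^2 + 6*k^2*p + 3*k^2 + k*p^3 + 2*k*p^2 + k*p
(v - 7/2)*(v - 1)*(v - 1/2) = v^3 - 5*v^2 + 23*v/4 - 7/4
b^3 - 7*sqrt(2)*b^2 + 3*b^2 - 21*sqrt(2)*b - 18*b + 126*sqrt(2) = (b - 3)*(b + 6)*(b - 7*sqrt(2))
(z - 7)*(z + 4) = z^2 - 3*z - 28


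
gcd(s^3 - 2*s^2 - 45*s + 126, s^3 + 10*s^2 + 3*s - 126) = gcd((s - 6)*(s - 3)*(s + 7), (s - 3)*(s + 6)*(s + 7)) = s^2 + 4*s - 21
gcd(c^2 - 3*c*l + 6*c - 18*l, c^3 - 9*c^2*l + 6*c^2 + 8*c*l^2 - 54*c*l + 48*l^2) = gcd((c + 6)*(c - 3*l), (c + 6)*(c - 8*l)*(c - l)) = c + 6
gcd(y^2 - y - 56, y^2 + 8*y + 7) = y + 7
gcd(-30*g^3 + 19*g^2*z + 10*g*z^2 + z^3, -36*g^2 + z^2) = 6*g + z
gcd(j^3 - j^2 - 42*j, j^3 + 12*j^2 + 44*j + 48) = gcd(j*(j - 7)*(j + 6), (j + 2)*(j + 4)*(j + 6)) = j + 6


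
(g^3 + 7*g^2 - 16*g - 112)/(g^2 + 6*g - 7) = (g^2 - 16)/(g - 1)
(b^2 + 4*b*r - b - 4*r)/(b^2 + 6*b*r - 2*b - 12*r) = (b^2 + 4*b*r - b - 4*r)/(b^2 + 6*b*r - 2*b - 12*r)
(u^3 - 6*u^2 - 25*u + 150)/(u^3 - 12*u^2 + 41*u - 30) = (u + 5)/(u - 1)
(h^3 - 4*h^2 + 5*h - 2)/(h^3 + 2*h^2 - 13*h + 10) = (h - 1)/(h + 5)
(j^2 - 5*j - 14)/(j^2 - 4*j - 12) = (j - 7)/(j - 6)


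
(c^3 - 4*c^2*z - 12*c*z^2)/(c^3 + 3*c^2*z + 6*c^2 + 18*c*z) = (c^2 - 4*c*z - 12*z^2)/(c^2 + 3*c*z + 6*c + 18*z)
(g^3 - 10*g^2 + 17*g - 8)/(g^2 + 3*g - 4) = (g^2 - 9*g + 8)/(g + 4)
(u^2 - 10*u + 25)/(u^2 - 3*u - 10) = (u - 5)/(u + 2)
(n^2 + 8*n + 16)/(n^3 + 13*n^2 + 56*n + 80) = 1/(n + 5)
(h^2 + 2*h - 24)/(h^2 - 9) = (h^2 + 2*h - 24)/(h^2 - 9)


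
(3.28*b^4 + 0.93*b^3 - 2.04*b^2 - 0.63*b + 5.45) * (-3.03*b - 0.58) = -9.9384*b^5 - 4.7203*b^4 + 5.6418*b^3 + 3.0921*b^2 - 16.1481*b - 3.161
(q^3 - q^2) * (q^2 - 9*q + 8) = q^5 - 10*q^4 + 17*q^3 - 8*q^2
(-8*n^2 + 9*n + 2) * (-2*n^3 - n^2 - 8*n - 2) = 16*n^5 - 10*n^4 + 51*n^3 - 58*n^2 - 34*n - 4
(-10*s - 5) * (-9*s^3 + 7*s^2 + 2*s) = 90*s^4 - 25*s^3 - 55*s^2 - 10*s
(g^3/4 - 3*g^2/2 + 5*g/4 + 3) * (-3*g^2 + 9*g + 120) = -3*g^5/4 + 27*g^4/4 + 51*g^3/4 - 711*g^2/4 + 177*g + 360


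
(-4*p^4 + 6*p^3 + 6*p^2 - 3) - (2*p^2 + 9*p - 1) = -4*p^4 + 6*p^3 + 4*p^2 - 9*p - 2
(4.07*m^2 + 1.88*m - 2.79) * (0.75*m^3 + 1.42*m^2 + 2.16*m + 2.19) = 3.0525*m^5 + 7.1894*m^4 + 9.3683*m^3 + 9.0123*m^2 - 1.9092*m - 6.1101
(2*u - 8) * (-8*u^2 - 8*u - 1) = -16*u^3 + 48*u^2 + 62*u + 8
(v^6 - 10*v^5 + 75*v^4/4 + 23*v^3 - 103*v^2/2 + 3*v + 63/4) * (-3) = -3*v^6 + 30*v^5 - 225*v^4/4 - 69*v^3 + 309*v^2/2 - 9*v - 189/4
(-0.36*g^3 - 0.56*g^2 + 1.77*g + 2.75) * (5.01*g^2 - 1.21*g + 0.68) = -1.8036*g^5 - 2.37*g^4 + 9.3005*g^3 + 11.255*g^2 - 2.1239*g + 1.87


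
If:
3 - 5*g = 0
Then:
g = 3/5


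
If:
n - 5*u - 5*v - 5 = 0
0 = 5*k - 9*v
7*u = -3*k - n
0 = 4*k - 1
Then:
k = 1/4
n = 325/108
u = -29/54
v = 5/36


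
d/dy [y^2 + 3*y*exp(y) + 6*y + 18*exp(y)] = 3*y*exp(y) + 2*y + 21*exp(y) + 6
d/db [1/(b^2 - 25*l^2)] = -2*b/(b^2 - 25*l^2)^2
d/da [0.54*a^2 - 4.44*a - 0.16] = 1.08*a - 4.44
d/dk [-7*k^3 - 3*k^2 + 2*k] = -21*k^2 - 6*k + 2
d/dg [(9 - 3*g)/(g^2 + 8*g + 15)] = 3*(-g^2 - 8*g + 2*(g - 3)*(g + 4) - 15)/(g^2 + 8*g + 15)^2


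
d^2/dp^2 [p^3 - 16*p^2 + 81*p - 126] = 6*p - 32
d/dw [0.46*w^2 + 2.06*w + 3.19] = 0.92*w + 2.06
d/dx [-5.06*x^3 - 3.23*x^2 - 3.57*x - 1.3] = -15.18*x^2 - 6.46*x - 3.57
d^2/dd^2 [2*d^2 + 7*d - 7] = 4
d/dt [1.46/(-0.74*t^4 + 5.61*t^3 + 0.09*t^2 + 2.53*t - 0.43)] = (4.3216*t^3 - 24.5718*t^2 - 0.2628*t - 3.6938)/(-0.74*t^4 + 5.61*t^3 + 0.09*t^2 + 2.53*t - 0.43)^2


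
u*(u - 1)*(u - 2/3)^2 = u^4 - 7*u^3/3 + 16*u^2/9 - 4*u/9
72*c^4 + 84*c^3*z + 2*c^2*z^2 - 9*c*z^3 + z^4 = (-6*c + z)^2*(c + z)*(2*c + z)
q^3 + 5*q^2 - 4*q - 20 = (q - 2)*(q + 2)*(q + 5)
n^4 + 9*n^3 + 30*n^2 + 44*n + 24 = (n + 2)^3*(n + 3)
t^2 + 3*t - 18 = (t - 3)*(t + 6)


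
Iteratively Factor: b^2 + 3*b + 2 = (b + 1)*(b + 2)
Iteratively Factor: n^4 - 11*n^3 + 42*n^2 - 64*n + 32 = (n - 1)*(n^3 - 10*n^2 + 32*n - 32) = (n - 4)*(n - 1)*(n^2 - 6*n + 8) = (n - 4)*(n - 2)*(n - 1)*(n - 4)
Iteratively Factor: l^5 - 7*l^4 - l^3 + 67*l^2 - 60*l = (l - 4)*(l^4 - 3*l^3 - 13*l^2 + 15*l) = (l - 4)*(l + 3)*(l^3 - 6*l^2 + 5*l) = (l - 4)*(l - 1)*(l + 3)*(l^2 - 5*l) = (l - 5)*(l - 4)*(l - 1)*(l + 3)*(l)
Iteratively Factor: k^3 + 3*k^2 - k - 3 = (k + 1)*(k^2 + 2*k - 3) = (k + 1)*(k + 3)*(k - 1)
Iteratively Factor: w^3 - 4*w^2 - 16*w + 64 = (w + 4)*(w^2 - 8*w + 16) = (w - 4)*(w + 4)*(w - 4)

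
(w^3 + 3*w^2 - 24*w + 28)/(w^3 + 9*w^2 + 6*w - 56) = (w - 2)/(w + 4)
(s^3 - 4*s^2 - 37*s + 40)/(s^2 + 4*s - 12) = (s^3 - 4*s^2 - 37*s + 40)/(s^2 + 4*s - 12)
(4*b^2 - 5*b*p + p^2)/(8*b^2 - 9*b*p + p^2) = (-4*b + p)/(-8*b + p)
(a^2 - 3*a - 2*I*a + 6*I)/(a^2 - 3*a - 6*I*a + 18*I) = (a - 2*I)/(a - 6*I)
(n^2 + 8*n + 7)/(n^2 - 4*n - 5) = (n + 7)/(n - 5)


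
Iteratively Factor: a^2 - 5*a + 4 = (a - 1)*(a - 4)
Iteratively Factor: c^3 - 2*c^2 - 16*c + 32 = (c - 4)*(c^2 + 2*c - 8) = (c - 4)*(c - 2)*(c + 4)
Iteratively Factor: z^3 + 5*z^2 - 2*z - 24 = (z - 2)*(z^2 + 7*z + 12) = (z - 2)*(z + 3)*(z + 4)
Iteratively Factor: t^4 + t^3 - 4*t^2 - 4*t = (t)*(t^3 + t^2 - 4*t - 4) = t*(t + 1)*(t^2 - 4) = t*(t + 1)*(t + 2)*(t - 2)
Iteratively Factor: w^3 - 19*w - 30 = (w + 3)*(w^2 - 3*w - 10) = (w + 2)*(w + 3)*(w - 5)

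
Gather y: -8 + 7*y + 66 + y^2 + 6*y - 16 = y^2 + 13*y + 42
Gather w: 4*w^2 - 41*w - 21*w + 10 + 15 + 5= 4*w^2 - 62*w + 30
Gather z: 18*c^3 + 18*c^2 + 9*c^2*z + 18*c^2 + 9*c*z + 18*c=18*c^3 + 36*c^2 + 18*c + z*(9*c^2 + 9*c)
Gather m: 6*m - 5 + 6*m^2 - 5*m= 6*m^2 + m - 5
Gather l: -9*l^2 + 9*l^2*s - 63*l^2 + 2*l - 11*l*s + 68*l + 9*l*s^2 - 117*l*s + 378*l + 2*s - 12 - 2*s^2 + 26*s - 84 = l^2*(9*s - 72) + l*(9*s^2 - 128*s + 448) - 2*s^2 + 28*s - 96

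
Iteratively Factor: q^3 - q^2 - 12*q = (q)*(q^2 - q - 12) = q*(q - 4)*(q + 3)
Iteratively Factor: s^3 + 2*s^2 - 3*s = (s + 3)*(s^2 - s) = (s - 1)*(s + 3)*(s)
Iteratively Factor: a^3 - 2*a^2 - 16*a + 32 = (a + 4)*(a^2 - 6*a + 8) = (a - 4)*(a + 4)*(a - 2)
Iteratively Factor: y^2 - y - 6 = (y - 3)*(y + 2)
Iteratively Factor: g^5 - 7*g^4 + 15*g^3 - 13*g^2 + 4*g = (g - 1)*(g^4 - 6*g^3 + 9*g^2 - 4*g) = (g - 4)*(g - 1)*(g^3 - 2*g^2 + g) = g*(g - 4)*(g - 1)*(g^2 - 2*g + 1) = g*(g - 4)*(g - 1)^2*(g - 1)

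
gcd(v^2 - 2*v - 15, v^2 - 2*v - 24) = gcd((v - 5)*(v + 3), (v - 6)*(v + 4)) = 1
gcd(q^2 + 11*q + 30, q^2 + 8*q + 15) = q + 5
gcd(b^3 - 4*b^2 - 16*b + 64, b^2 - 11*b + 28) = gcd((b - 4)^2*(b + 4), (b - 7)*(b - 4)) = b - 4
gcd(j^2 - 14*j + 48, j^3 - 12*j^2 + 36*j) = j - 6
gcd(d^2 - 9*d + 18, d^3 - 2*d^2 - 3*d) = d - 3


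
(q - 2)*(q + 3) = q^2 + q - 6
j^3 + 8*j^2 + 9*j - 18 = (j - 1)*(j + 3)*(j + 6)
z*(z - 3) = z^2 - 3*z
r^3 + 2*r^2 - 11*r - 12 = (r - 3)*(r + 1)*(r + 4)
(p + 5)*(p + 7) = p^2 + 12*p + 35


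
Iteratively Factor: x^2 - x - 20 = (x + 4)*(x - 5)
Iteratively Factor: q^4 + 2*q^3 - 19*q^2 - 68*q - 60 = (q + 3)*(q^3 - q^2 - 16*q - 20) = (q + 2)*(q + 3)*(q^2 - 3*q - 10) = (q + 2)^2*(q + 3)*(q - 5)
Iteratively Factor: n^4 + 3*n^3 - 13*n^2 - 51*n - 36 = (n + 1)*(n^3 + 2*n^2 - 15*n - 36) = (n - 4)*(n + 1)*(n^2 + 6*n + 9) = (n - 4)*(n + 1)*(n + 3)*(n + 3)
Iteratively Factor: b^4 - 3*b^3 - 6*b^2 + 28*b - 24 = (b - 2)*(b^3 - b^2 - 8*b + 12) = (b - 2)^2*(b^2 + b - 6) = (b - 2)^2*(b + 3)*(b - 2)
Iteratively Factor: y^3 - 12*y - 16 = (y - 4)*(y^2 + 4*y + 4) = (y - 4)*(y + 2)*(y + 2)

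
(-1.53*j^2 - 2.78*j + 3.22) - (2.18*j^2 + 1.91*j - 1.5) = -3.71*j^2 - 4.69*j + 4.72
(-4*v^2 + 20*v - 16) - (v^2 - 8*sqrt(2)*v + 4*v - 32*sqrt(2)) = -5*v^2 + 8*sqrt(2)*v + 16*v - 16 + 32*sqrt(2)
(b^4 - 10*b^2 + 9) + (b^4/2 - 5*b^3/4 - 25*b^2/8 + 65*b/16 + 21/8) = 3*b^4/2 - 5*b^3/4 - 105*b^2/8 + 65*b/16 + 93/8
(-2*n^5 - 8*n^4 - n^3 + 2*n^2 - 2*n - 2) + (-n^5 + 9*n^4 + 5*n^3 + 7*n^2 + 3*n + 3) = -3*n^5 + n^4 + 4*n^3 + 9*n^2 + n + 1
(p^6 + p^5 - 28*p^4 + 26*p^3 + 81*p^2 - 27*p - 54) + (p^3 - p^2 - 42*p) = p^6 + p^5 - 28*p^4 + 27*p^3 + 80*p^2 - 69*p - 54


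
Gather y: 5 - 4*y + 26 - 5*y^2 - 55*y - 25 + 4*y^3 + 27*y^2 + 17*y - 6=4*y^3 + 22*y^2 - 42*y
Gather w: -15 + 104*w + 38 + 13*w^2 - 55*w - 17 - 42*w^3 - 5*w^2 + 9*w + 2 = -42*w^3 + 8*w^2 + 58*w + 8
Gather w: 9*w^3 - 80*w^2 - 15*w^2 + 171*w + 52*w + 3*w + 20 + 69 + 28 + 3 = 9*w^3 - 95*w^2 + 226*w + 120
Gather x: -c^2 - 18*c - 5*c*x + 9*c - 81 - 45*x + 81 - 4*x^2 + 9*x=-c^2 - 9*c - 4*x^2 + x*(-5*c - 36)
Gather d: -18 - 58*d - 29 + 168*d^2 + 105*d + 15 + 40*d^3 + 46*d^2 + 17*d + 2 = 40*d^3 + 214*d^2 + 64*d - 30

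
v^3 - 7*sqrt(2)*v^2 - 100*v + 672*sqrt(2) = (v - 8*sqrt(2))*(v - 6*sqrt(2))*(v + 7*sqrt(2))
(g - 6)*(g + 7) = g^2 + g - 42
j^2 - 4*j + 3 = (j - 3)*(j - 1)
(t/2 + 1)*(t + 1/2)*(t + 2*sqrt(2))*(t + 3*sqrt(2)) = t^4/2 + 5*t^3/4 + 5*sqrt(2)*t^3/2 + 13*t^2/2 + 25*sqrt(2)*t^2/4 + 5*sqrt(2)*t/2 + 15*t + 6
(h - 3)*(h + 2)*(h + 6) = h^3 + 5*h^2 - 12*h - 36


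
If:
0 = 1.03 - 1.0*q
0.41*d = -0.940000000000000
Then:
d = -2.29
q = 1.03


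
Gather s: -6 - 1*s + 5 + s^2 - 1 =s^2 - s - 2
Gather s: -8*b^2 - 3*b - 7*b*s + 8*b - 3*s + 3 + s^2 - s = -8*b^2 + 5*b + s^2 + s*(-7*b - 4) + 3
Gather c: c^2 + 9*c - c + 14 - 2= c^2 + 8*c + 12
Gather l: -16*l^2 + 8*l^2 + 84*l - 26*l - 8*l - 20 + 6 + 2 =-8*l^2 + 50*l - 12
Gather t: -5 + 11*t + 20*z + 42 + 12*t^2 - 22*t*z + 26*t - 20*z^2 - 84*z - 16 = 12*t^2 + t*(37 - 22*z) - 20*z^2 - 64*z + 21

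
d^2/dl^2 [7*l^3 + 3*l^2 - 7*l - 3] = 42*l + 6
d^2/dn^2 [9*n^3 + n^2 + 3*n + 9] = 54*n + 2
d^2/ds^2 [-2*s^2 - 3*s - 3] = -4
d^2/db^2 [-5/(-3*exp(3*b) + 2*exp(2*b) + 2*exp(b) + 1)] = 5*((-27*exp(2*b) + 8*exp(b) + 2)*(-3*exp(3*b) + 2*exp(2*b) + 2*exp(b) + 1) - 2*(-9*exp(2*b) + 4*exp(b) + 2)^2*exp(b))*exp(b)/(-3*exp(3*b) + 2*exp(2*b) + 2*exp(b) + 1)^3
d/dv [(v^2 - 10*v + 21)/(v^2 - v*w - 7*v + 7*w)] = (3 - w)/(v^2 - 2*v*w + w^2)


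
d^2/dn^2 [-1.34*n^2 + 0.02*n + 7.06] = -2.68000000000000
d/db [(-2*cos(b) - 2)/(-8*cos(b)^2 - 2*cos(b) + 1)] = 2*(8*cos(b)^2 + 16*cos(b) + 3)*sin(b)/((2*cos(b) + 1)^2*(4*cos(b) - 1)^2)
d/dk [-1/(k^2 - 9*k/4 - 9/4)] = 4*(8*k - 9)/(-4*k^2 + 9*k + 9)^2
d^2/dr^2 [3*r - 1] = 0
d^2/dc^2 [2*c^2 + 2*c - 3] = 4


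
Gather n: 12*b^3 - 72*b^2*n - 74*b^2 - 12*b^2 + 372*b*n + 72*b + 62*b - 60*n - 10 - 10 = 12*b^3 - 86*b^2 + 134*b + n*(-72*b^2 + 372*b - 60) - 20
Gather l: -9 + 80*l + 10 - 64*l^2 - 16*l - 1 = -64*l^2 + 64*l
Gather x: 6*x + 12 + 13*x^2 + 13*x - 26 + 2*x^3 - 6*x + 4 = 2*x^3 + 13*x^2 + 13*x - 10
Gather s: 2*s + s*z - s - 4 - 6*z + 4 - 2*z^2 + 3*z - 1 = s*(z + 1) - 2*z^2 - 3*z - 1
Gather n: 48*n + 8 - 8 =48*n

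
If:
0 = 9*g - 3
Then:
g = 1/3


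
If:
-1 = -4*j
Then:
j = 1/4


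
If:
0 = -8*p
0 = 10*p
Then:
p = 0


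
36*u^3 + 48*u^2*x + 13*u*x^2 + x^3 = (u + x)*(6*u + x)^2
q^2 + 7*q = q*(q + 7)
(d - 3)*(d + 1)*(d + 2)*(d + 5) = d^4 + 5*d^3 - 7*d^2 - 41*d - 30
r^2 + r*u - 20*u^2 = (r - 4*u)*(r + 5*u)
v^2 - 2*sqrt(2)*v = v*(v - 2*sqrt(2))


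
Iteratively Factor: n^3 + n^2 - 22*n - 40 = (n + 4)*(n^2 - 3*n - 10) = (n - 5)*(n + 4)*(n + 2)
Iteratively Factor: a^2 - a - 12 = (a + 3)*(a - 4)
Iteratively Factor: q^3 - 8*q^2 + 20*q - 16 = (q - 4)*(q^2 - 4*q + 4) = (q - 4)*(q - 2)*(q - 2)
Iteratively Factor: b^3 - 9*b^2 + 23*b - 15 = (b - 5)*(b^2 - 4*b + 3) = (b - 5)*(b - 3)*(b - 1)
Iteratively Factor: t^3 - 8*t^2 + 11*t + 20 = (t - 5)*(t^2 - 3*t - 4) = (t - 5)*(t + 1)*(t - 4)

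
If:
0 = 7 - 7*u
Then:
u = 1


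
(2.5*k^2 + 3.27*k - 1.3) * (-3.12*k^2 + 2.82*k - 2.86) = -7.8*k^4 - 3.1524*k^3 + 6.1274*k^2 - 13.0182*k + 3.718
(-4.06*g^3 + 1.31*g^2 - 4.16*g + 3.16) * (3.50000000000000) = -14.21*g^3 + 4.585*g^2 - 14.56*g + 11.06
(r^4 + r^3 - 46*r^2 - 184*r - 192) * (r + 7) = r^5 + 8*r^4 - 39*r^3 - 506*r^2 - 1480*r - 1344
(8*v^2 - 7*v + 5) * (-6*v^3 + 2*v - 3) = -48*v^5 + 42*v^4 - 14*v^3 - 38*v^2 + 31*v - 15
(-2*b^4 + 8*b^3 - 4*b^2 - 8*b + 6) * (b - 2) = -2*b^5 + 12*b^4 - 20*b^3 + 22*b - 12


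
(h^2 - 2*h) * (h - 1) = h^3 - 3*h^2 + 2*h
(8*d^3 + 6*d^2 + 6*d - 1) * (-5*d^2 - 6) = -40*d^5 - 30*d^4 - 78*d^3 - 31*d^2 - 36*d + 6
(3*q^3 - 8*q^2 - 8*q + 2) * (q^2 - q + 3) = 3*q^5 - 11*q^4 + 9*q^3 - 14*q^2 - 26*q + 6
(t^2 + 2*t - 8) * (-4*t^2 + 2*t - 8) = -4*t^4 - 6*t^3 + 28*t^2 - 32*t + 64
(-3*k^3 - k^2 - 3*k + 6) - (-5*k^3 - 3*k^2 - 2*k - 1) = 2*k^3 + 2*k^2 - k + 7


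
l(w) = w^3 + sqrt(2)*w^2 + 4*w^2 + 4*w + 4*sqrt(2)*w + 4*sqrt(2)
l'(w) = 3*w^2 + 2*sqrt(2)*w + 8*w + 4 + 4*sqrt(2)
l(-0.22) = 3.78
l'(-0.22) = 7.42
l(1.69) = 42.27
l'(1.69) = 36.53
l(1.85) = 48.38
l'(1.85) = 39.96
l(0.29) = 8.94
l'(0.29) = 13.05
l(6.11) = 494.88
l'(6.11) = 187.81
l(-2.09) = -0.00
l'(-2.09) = 0.13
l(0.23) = 8.18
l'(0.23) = 12.31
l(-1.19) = 0.15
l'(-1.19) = 1.02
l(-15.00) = -2296.00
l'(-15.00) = 522.23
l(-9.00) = -371.70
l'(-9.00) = 155.20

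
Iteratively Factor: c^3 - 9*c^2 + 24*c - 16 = (c - 1)*(c^2 - 8*c + 16) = (c - 4)*(c - 1)*(c - 4)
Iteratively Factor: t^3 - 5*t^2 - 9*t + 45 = (t + 3)*(t^2 - 8*t + 15) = (t - 5)*(t + 3)*(t - 3)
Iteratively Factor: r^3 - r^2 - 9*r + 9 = (r + 3)*(r^2 - 4*r + 3) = (r - 3)*(r + 3)*(r - 1)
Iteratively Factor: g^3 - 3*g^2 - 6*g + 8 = (g + 2)*(g^2 - 5*g + 4) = (g - 4)*(g + 2)*(g - 1)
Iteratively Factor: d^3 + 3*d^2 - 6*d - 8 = (d + 1)*(d^2 + 2*d - 8) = (d - 2)*(d + 1)*(d + 4)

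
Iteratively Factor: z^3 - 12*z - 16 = (z + 2)*(z^2 - 2*z - 8) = (z - 4)*(z + 2)*(z + 2)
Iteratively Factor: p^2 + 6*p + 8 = (p + 4)*(p + 2)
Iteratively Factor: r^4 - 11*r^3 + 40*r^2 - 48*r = (r - 4)*(r^3 - 7*r^2 + 12*r) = (r - 4)^2*(r^2 - 3*r) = r*(r - 4)^2*(r - 3)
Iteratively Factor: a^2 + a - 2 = (a - 1)*(a + 2)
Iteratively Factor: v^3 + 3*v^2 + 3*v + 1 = (v + 1)*(v^2 + 2*v + 1) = (v + 1)^2*(v + 1)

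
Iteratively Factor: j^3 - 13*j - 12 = (j + 1)*(j^2 - j - 12) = (j + 1)*(j + 3)*(j - 4)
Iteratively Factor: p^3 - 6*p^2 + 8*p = (p - 4)*(p^2 - 2*p) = (p - 4)*(p - 2)*(p)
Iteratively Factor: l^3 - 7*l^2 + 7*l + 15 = (l - 3)*(l^2 - 4*l - 5) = (l - 5)*(l - 3)*(l + 1)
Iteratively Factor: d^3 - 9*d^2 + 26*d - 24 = (d - 4)*(d^2 - 5*d + 6) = (d - 4)*(d - 2)*(d - 3)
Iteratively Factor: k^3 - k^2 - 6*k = (k + 2)*(k^2 - 3*k) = (k - 3)*(k + 2)*(k)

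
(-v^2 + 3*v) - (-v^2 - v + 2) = 4*v - 2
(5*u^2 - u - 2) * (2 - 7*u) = -35*u^3 + 17*u^2 + 12*u - 4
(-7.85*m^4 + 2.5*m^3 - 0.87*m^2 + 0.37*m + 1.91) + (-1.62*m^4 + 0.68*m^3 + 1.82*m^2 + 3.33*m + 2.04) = -9.47*m^4 + 3.18*m^3 + 0.95*m^2 + 3.7*m + 3.95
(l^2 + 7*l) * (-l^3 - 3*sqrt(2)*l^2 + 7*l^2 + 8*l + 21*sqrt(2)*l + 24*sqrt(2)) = -l^5 - 3*sqrt(2)*l^4 + 57*l^3 + 56*l^2 + 171*sqrt(2)*l^2 + 168*sqrt(2)*l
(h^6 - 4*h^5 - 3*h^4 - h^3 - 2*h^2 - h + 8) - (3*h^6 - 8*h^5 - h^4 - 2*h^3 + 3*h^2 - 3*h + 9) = -2*h^6 + 4*h^5 - 2*h^4 + h^3 - 5*h^2 + 2*h - 1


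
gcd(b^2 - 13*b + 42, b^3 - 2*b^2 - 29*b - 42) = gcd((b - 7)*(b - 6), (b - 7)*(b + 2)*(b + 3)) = b - 7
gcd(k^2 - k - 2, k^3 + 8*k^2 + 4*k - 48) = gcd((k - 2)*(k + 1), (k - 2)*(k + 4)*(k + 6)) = k - 2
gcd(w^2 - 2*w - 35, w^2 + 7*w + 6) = 1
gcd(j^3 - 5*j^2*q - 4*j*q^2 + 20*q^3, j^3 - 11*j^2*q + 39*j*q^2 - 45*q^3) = -j + 5*q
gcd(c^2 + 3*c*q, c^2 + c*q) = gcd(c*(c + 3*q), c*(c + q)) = c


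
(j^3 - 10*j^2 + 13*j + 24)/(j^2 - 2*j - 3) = j - 8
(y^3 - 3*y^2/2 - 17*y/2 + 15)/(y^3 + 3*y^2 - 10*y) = (2*y^2 + y - 15)/(2*y*(y + 5))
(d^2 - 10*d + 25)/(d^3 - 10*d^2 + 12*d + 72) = (d^2 - 10*d + 25)/(d^3 - 10*d^2 + 12*d + 72)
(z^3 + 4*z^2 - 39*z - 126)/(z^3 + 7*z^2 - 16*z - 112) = (z^2 - 3*z - 18)/(z^2 - 16)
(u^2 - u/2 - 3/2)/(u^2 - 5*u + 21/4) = 2*(u + 1)/(2*u - 7)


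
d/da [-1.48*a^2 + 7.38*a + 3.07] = 7.38 - 2.96*a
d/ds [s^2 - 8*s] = 2*s - 8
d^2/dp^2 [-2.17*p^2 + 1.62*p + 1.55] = -4.34000000000000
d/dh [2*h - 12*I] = 2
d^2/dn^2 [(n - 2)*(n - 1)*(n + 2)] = 6*n - 2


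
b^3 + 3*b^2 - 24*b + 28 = (b - 2)^2*(b + 7)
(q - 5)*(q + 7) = q^2 + 2*q - 35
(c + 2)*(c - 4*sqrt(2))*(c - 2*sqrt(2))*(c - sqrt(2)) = c^4 - 7*sqrt(2)*c^3 + 2*c^3 - 14*sqrt(2)*c^2 + 28*c^2 - 16*sqrt(2)*c + 56*c - 32*sqrt(2)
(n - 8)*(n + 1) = n^2 - 7*n - 8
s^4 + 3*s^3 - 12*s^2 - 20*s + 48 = (s - 2)^2*(s + 3)*(s + 4)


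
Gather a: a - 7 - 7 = a - 14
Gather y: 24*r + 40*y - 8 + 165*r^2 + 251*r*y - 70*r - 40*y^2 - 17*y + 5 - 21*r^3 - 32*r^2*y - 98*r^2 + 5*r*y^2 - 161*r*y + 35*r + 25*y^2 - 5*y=-21*r^3 + 67*r^2 - 11*r + y^2*(5*r - 15) + y*(-32*r^2 + 90*r + 18) - 3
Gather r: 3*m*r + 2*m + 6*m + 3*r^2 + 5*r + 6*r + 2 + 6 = 8*m + 3*r^2 + r*(3*m + 11) + 8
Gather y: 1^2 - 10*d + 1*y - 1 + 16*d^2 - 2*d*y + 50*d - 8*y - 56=16*d^2 + 40*d + y*(-2*d - 7) - 56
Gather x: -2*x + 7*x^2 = 7*x^2 - 2*x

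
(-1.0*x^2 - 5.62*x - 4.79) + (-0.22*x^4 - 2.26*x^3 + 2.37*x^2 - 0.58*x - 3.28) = -0.22*x^4 - 2.26*x^3 + 1.37*x^2 - 6.2*x - 8.07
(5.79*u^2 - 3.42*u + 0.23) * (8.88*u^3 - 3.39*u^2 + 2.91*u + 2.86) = 51.4152*u^5 - 49.9977*u^4 + 30.4851*u^3 + 5.8275*u^2 - 9.1119*u + 0.6578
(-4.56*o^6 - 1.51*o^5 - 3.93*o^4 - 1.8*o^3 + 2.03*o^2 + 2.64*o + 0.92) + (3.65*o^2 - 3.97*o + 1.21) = -4.56*o^6 - 1.51*o^5 - 3.93*o^4 - 1.8*o^3 + 5.68*o^2 - 1.33*o + 2.13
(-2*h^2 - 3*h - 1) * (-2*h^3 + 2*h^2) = 4*h^5 + 2*h^4 - 4*h^3 - 2*h^2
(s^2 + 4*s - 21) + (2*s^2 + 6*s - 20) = 3*s^2 + 10*s - 41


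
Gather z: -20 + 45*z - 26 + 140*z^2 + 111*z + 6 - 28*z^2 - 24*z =112*z^2 + 132*z - 40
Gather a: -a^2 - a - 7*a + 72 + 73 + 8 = -a^2 - 8*a + 153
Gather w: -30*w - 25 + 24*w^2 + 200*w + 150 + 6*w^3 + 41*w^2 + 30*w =6*w^3 + 65*w^2 + 200*w + 125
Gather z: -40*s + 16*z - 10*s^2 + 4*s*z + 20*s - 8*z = -10*s^2 - 20*s + z*(4*s + 8)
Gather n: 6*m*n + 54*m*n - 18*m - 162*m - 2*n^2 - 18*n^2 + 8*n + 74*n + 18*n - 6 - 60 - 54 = -180*m - 20*n^2 + n*(60*m + 100) - 120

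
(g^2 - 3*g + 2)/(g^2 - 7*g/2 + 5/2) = 2*(g - 2)/(2*g - 5)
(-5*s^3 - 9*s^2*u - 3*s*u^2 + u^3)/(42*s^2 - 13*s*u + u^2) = (-5*s^3 - 9*s^2*u - 3*s*u^2 + u^3)/(42*s^2 - 13*s*u + u^2)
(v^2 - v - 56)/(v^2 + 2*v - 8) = (v^2 - v - 56)/(v^2 + 2*v - 8)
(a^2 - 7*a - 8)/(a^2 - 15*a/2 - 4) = 2*(a + 1)/(2*a + 1)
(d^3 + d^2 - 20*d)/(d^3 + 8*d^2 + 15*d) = (d - 4)/(d + 3)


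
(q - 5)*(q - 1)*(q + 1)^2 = q^4 - 4*q^3 - 6*q^2 + 4*q + 5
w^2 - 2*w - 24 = (w - 6)*(w + 4)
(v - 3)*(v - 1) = v^2 - 4*v + 3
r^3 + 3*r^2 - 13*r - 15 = (r - 3)*(r + 1)*(r + 5)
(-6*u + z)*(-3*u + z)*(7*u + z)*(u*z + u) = 126*u^4*z + 126*u^4 - 45*u^3*z^2 - 45*u^3*z - 2*u^2*z^3 - 2*u^2*z^2 + u*z^4 + u*z^3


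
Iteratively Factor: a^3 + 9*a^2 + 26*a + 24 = (a + 4)*(a^2 + 5*a + 6) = (a + 3)*(a + 4)*(a + 2)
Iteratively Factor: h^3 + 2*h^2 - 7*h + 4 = (h - 1)*(h^2 + 3*h - 4) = (h - 1)^2*(h + 4)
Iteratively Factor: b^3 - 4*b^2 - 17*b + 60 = (b - 5)*(b^2 + b - 12) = (b - 5)*(b + 4)*(b - 3)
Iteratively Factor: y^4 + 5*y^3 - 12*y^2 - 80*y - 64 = (y + 4)*(y^3 + y^2 - 16*y - 16) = (y + 1)*(y + 4)*(y^2 - 16) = (y - 4)*(y + 1)*(y + 4)*(y + 4)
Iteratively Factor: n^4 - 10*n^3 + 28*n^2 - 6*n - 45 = (n - 3)*(n^3 - 7*n^2 + 7*n + 15) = (n - 5)*(n - 3)*(n^2 - 2*n - 3) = (n - 5)*(n - 3)*(n + 1)*(n - 3)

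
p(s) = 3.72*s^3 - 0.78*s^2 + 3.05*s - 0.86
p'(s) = 11.16*s^2 - 1.56*s + 3.05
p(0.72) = 2.32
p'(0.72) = 7.71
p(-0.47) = -2.85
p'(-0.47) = 6.25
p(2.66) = 71.75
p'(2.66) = 77.86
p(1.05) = 5.79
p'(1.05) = 13.72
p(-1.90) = -34.99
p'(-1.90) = 46.30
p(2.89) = 91.23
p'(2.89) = 91.75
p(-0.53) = -3.25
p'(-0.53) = 7.01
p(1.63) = 18.15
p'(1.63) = 30.16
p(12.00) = 6351.58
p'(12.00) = 1591.37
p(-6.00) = -850.76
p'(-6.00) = 414.17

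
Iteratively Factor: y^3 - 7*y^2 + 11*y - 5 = (y - 1)*(y^2 - 6*y + 5) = (y - 5)*(y - 1)*(y - 1)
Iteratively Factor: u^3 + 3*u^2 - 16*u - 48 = (u + 4)*(u^2 - u - 12) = (u - 4)*(u + 4)*(u + 3)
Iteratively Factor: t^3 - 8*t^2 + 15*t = (t - 5)*(t^2 - 3*t) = (t - 5)*(t - 3)*(t)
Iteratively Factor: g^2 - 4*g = (g - 4)*(g)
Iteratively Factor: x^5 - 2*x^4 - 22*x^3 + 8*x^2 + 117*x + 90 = (x - 3)*(x^4 + x^3 - 19*x^2 - 49*x - 30) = (x - 3)*(x + 1)*(x^3 - 19*x - 30) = (x - 3)*(x + 1)*(x + 2)*(x^2 - 2*x - 15) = (x - 5)*(x - 3)*(x + 1)*(x + 2)*(x + 3)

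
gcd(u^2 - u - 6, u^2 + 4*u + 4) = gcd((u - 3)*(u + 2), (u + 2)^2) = u + 2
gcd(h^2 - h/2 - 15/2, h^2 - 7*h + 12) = h - 3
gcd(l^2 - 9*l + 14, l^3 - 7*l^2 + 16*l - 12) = l - 2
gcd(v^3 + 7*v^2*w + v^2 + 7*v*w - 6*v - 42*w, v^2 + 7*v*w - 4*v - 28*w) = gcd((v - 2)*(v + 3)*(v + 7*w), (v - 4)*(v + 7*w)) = v + 7*w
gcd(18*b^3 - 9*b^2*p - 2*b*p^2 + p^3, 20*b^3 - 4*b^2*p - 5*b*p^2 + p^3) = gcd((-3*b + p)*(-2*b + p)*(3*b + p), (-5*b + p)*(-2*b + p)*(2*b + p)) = -2*b + p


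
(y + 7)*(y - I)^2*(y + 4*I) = y^4 + 7*y^3 + 2*I*y^3 + 7*y^2 + 14*I*y^2 + 49*y - 4*I*y - 28*I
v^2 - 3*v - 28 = (v - 7)*(v + 4)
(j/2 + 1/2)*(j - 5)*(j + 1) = j^3/2 - 3*j^2/2 - 9*j/2 - 5/2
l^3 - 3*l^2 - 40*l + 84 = (l - 7)*(l - 2)*(l + 6)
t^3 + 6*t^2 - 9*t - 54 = (t - 3)*(t + 3)*(t + 6)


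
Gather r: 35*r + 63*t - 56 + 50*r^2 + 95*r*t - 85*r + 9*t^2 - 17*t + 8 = 50*r^2 + r*(95*t - 50) + 9*t^2 + 46*t - 48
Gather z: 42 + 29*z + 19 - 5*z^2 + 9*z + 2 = -5*z^2 + 38*z + 63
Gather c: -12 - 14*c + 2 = -14*c - 10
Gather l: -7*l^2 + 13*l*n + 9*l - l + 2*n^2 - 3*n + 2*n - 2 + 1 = -7*l^2 + l*(13*n + 8) + 2*n^2 - n - 1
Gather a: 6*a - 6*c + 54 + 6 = 6*a - 6*c + 60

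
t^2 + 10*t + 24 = (t + 4)*(t + 6)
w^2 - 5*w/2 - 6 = (w - 4)*(w + 3/2)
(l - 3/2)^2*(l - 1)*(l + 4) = l^4 - 43*l^2/4 + 75*l/4 - 9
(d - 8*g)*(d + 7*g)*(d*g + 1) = d^3*g - d^2*g^2 + d^2 - 56*d*g^3 - d*g - 56*g^2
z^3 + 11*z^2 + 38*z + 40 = (z + 2)*(z + 4)*(z + 5)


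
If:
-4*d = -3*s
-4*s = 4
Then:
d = -3/4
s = -1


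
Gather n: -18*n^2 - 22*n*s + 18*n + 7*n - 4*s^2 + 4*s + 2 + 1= -18*n^2 + n*(25 - 22*s) - 4*s^2 + 4*s + 3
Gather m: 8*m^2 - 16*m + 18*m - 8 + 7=8*m^2 + 2*m - 1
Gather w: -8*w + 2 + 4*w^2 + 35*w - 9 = 4*w^2 + 27*w - 7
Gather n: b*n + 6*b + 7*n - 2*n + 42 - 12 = 6*b + n*(b + 5) + 30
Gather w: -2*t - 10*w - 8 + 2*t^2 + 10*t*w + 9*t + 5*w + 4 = 2*t^2 + 7*t + w*(10*t - 5) - 4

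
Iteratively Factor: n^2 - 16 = (n + 4)*(n - 4)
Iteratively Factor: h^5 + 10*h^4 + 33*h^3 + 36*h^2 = (h + 3)*(h^4 + 7*h^3 + 12*h^2) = h*(h + 3)*(h^3 + 7*h^2 + 12*h) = h*(h + 3)*(h + 4)*(h^2 + 3*h) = h*(h + 3)^2*(h + 4)*(h)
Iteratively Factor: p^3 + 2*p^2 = (p)*(p^2 + 2*p) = p^2*(p + 2)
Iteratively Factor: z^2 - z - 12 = (z + 3)*(z - 4)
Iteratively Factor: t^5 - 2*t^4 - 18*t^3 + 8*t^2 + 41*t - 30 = (t - 1)*(t^4 - t^3 - 19*t^2 - 11*t + 30) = (t - 5)*(t - 1)*(t^3 + 4*t^2 + t - 6) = (t - 5)*(t - 1)*(t + 3)*(t^2 + t - 2) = (t - 5)*(t - 1)*(t + 2)*(t + 3)*(t - 1)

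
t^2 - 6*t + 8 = (t - 4)*(t - 2)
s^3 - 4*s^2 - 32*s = s*(s - 8)*(s + 4)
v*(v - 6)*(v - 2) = v^3 - 8*v^2 + 12*v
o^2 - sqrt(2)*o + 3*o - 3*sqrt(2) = (o + 3)*(o - sqrt(2))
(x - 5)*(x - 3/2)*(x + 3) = x^3 - 7*x^2/2 - 12*x + 45/2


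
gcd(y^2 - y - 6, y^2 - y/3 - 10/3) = 1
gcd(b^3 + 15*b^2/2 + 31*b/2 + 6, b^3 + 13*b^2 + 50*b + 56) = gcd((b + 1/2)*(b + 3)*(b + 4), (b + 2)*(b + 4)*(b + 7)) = b + 4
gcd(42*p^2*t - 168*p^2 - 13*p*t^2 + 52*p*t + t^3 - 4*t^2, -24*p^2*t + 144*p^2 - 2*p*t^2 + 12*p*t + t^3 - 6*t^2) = 6*p - t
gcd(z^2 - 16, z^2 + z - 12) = z + 4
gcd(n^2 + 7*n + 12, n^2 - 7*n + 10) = 1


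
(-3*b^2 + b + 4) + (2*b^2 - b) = 4 - b^2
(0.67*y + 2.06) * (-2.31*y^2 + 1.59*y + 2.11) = -1.5477*y^3 - 3.6933*y^2 + 4.6891*y + 4.3466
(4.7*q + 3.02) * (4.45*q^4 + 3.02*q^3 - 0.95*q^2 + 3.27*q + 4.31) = 20.915*q^5 + 27.633*q^4 + 4.6554*q^3 + 12.5*q^2 + 30.1324*q + 13.0162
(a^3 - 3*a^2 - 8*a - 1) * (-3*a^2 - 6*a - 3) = -3*a^5 + 3*a^4 + 39*a^3 + 60*a^2 + 30*a + 3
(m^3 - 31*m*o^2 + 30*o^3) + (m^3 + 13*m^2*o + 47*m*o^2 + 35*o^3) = 2*m^3 + 13*m^2*o + 16*m*o^2 + 65*o^3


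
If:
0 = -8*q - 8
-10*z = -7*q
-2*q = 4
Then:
No Solution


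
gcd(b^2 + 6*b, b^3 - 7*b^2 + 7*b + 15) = 1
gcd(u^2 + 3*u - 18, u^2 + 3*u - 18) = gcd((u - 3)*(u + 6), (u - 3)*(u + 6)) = u^2 + 3*u - 18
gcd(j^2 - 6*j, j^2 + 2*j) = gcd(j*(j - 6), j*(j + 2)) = j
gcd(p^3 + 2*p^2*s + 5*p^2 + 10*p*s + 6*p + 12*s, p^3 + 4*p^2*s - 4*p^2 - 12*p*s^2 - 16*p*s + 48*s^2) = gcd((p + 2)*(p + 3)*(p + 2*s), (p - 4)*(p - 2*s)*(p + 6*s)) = 1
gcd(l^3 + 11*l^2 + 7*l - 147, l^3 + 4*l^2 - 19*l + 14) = l + 7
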